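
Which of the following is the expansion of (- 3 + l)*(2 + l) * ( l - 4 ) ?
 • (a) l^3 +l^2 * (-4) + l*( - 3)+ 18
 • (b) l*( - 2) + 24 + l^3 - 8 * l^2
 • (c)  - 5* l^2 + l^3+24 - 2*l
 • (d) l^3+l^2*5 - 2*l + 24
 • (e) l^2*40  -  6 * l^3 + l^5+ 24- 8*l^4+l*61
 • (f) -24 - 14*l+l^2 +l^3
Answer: c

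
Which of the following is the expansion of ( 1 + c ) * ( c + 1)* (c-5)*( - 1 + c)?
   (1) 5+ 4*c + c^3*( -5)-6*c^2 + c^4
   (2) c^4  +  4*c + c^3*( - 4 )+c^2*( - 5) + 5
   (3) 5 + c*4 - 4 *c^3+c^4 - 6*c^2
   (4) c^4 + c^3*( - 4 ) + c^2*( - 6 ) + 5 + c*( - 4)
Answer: 3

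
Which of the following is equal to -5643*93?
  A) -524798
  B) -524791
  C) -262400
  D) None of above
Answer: D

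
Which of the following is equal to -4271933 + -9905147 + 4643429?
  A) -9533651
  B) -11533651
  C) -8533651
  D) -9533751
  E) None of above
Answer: A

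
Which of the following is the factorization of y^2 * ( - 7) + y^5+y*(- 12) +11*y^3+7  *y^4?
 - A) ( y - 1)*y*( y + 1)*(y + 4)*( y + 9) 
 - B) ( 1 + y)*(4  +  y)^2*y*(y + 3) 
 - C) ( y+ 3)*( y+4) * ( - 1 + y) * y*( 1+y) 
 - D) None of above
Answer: C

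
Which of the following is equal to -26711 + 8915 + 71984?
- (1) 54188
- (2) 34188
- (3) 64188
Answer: 1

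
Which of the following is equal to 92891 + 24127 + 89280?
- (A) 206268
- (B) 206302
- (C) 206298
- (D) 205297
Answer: C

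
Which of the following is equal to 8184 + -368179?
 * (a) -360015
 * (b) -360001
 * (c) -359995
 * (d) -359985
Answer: c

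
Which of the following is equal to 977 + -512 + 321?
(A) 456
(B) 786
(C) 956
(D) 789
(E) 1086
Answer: B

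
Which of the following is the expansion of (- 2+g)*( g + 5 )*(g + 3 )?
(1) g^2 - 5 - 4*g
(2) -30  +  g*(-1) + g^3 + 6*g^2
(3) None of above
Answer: 2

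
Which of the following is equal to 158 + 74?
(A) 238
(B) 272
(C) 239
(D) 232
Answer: D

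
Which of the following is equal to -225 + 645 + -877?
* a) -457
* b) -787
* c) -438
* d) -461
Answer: a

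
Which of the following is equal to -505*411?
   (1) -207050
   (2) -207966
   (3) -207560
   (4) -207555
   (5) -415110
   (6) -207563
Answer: 4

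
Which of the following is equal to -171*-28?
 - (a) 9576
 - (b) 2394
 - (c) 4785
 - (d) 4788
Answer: d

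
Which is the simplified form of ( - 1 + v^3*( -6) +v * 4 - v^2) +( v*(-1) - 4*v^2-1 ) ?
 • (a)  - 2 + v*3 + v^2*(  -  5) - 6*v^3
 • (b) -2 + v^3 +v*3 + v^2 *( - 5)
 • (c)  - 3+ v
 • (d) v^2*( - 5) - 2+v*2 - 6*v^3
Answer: a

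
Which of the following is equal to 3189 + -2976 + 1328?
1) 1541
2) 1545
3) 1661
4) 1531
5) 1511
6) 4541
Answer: 1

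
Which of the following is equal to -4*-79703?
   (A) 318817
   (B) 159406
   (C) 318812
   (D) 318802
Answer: C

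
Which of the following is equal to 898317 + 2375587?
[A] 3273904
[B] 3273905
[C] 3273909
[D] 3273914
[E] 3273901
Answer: A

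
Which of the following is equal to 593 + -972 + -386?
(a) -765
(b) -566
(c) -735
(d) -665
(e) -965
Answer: a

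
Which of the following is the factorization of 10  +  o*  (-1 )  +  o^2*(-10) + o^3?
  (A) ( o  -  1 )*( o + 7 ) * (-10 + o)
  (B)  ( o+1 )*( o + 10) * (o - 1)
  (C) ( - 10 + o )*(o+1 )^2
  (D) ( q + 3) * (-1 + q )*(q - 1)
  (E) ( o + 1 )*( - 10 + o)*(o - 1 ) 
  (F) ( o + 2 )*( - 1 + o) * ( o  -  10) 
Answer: E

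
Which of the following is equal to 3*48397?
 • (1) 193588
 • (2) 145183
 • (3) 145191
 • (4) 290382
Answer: 3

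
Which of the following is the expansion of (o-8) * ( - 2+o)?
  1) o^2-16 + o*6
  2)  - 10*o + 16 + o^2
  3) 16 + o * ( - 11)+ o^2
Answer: 2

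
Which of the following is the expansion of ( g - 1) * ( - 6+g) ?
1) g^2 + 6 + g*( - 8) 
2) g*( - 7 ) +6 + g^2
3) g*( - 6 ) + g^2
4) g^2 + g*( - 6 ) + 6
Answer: 2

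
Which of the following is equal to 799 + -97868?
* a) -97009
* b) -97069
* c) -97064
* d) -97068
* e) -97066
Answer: b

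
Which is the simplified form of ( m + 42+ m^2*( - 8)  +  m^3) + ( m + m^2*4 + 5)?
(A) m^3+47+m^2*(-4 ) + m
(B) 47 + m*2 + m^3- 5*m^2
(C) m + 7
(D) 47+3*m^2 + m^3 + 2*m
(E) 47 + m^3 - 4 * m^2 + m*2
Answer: E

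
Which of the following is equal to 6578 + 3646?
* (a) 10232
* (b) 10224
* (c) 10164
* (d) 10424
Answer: b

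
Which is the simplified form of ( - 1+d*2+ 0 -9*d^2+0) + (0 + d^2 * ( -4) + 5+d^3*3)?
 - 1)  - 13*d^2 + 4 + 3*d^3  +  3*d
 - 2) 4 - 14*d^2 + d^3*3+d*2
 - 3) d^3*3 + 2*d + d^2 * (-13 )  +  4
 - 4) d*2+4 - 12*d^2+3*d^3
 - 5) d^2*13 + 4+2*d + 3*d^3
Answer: 3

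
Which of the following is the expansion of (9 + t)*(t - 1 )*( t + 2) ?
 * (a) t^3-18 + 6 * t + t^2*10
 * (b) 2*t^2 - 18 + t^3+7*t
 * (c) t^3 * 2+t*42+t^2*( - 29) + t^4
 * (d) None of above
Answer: d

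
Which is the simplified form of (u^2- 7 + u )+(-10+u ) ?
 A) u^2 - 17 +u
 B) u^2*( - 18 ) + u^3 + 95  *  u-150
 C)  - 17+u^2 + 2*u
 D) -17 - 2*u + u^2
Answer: C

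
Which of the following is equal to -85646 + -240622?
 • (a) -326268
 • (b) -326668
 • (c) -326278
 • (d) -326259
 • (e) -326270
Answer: a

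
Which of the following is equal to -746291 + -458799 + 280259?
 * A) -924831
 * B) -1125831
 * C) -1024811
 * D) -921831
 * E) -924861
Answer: A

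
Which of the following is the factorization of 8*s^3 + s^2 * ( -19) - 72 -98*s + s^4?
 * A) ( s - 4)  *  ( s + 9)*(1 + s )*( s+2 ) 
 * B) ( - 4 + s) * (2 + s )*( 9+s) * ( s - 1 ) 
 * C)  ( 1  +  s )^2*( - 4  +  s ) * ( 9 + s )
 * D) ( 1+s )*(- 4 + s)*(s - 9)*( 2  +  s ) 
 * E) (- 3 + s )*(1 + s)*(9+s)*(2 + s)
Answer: A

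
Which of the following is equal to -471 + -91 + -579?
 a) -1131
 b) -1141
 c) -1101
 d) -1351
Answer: b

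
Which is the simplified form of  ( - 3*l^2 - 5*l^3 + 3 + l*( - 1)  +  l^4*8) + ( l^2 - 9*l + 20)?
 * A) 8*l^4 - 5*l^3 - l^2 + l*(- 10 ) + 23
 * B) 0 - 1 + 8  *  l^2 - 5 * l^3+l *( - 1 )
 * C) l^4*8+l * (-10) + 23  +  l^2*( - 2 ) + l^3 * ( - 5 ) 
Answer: C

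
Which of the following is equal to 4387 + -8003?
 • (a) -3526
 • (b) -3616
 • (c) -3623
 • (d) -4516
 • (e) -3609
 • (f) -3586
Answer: b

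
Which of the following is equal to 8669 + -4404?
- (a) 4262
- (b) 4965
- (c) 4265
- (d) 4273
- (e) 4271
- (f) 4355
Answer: c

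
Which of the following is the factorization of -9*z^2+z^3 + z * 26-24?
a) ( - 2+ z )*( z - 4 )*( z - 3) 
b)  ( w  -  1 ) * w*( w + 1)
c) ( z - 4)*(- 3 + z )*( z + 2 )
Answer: a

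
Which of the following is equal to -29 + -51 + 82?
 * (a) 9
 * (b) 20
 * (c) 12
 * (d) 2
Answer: d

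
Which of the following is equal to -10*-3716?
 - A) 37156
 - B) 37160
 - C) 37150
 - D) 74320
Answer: B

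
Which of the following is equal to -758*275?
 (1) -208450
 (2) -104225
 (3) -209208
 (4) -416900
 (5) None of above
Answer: 1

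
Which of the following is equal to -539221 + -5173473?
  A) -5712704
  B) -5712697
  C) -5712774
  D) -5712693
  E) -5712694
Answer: E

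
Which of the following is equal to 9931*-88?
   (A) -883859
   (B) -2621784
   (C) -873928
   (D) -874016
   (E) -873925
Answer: C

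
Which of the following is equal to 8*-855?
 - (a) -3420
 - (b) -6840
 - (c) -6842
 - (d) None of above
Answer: b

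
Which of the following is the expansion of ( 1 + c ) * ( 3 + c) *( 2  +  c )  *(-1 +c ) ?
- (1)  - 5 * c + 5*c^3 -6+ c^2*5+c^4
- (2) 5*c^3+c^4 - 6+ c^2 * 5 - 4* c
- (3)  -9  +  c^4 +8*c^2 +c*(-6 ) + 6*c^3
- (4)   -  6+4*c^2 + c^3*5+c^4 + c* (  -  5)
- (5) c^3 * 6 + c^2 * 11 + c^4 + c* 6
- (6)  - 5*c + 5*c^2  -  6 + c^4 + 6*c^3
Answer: 1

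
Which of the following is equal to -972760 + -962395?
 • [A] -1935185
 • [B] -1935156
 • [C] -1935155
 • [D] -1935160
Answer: C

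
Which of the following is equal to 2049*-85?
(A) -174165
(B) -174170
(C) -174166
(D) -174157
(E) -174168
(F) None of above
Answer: A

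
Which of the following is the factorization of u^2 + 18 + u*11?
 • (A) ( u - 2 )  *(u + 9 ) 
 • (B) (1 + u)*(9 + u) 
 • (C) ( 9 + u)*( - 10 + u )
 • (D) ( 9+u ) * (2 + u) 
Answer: D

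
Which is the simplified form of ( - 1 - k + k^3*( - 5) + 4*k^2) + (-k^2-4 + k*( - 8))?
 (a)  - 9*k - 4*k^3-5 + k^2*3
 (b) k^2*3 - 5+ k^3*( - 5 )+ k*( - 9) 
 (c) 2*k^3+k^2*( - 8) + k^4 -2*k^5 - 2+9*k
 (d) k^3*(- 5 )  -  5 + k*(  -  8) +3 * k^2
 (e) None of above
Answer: b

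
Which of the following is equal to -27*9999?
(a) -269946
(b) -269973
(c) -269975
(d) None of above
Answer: b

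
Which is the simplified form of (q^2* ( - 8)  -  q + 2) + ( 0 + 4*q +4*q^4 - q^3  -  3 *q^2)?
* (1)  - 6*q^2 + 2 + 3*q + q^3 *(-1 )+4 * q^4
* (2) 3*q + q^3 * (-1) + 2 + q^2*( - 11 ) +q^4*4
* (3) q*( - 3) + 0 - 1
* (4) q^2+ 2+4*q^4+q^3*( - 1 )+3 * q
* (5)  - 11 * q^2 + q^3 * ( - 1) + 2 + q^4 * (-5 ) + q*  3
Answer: 2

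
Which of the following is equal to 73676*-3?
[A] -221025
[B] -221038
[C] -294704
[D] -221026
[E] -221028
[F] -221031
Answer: E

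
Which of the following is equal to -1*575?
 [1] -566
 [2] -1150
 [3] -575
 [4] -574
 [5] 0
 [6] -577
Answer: 3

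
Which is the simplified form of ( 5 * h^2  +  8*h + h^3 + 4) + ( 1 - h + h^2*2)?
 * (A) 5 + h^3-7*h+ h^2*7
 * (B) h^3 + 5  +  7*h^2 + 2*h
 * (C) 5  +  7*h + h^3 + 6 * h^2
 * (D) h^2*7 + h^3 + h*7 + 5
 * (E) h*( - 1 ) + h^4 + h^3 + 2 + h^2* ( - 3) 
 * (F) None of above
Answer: D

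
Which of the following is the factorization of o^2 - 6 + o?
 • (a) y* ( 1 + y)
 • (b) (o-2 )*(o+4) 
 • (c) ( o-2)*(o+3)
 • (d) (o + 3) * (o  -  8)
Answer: c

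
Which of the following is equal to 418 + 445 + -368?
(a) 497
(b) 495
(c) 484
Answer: b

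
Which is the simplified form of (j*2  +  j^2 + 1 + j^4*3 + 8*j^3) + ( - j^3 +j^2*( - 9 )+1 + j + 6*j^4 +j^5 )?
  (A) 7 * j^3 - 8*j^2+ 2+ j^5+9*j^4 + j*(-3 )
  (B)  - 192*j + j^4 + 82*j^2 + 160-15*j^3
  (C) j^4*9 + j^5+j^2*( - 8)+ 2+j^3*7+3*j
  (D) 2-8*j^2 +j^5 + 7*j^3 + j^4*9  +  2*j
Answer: C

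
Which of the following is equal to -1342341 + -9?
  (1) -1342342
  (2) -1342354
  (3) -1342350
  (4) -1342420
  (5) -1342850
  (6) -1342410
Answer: 3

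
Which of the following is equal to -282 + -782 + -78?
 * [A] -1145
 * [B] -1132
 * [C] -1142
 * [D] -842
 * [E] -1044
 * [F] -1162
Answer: C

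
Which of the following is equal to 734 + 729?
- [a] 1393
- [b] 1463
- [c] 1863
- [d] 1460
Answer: b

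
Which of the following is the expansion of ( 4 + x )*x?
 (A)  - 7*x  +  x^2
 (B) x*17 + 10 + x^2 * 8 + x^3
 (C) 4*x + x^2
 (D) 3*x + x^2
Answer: C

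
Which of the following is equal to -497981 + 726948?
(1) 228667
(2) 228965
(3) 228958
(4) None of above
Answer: 4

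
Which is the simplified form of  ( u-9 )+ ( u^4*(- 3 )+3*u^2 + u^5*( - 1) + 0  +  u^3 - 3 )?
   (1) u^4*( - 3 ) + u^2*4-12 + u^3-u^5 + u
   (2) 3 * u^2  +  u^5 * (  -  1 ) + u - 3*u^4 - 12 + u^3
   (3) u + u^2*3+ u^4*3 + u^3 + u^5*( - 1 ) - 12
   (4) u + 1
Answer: 2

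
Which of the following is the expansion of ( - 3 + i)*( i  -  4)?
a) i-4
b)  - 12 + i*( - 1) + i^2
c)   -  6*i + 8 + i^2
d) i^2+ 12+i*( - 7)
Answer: d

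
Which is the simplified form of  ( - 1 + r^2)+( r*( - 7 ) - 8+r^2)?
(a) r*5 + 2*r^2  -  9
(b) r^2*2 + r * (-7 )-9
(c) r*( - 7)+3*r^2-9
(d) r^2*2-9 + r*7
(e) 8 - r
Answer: b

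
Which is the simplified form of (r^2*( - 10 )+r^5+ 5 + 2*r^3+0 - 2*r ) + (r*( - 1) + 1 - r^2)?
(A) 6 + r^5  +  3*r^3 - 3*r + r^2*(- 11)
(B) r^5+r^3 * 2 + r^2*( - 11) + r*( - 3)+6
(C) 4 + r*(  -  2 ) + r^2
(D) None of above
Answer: B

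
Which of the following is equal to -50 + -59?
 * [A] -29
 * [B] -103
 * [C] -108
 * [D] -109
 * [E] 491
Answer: D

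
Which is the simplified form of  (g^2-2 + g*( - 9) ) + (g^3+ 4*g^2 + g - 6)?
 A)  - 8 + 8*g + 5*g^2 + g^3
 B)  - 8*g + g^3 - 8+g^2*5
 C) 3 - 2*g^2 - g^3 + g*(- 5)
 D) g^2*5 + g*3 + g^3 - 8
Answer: B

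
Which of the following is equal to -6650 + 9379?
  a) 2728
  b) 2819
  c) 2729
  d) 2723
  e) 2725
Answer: c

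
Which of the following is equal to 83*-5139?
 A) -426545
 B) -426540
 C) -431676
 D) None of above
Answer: D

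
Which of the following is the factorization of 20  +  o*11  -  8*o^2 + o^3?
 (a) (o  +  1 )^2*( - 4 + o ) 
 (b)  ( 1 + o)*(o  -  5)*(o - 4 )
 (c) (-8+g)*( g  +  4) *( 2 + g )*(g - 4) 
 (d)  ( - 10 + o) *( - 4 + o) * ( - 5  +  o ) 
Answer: b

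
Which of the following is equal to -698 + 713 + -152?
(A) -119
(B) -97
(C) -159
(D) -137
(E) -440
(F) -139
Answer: D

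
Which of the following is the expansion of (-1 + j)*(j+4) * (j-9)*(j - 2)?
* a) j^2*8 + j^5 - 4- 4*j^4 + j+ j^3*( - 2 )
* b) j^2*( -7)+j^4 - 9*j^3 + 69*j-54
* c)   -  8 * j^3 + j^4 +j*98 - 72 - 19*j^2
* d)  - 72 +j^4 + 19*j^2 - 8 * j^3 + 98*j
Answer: c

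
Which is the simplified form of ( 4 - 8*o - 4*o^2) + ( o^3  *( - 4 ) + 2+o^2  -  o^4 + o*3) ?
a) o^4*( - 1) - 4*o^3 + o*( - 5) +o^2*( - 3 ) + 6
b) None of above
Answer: a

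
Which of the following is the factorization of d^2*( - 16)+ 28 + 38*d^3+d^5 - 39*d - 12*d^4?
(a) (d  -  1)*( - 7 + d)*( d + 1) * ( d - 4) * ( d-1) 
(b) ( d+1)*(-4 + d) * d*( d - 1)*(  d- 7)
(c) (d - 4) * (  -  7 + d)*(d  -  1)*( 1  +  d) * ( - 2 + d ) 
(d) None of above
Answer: a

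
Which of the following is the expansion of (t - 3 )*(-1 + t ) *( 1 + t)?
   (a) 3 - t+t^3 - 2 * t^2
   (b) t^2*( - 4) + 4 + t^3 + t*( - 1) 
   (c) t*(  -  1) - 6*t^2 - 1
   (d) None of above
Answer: d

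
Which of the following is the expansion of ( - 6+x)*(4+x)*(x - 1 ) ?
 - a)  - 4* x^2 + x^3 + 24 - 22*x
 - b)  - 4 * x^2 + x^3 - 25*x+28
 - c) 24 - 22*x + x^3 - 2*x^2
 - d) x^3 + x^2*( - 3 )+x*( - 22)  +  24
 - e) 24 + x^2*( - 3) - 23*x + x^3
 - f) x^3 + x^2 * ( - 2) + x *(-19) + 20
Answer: d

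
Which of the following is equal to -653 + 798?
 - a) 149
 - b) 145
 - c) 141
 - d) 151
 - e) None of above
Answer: b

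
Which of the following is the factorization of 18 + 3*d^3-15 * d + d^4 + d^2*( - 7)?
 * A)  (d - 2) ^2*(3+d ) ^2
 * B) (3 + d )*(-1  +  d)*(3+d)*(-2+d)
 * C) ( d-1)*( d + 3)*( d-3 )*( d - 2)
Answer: B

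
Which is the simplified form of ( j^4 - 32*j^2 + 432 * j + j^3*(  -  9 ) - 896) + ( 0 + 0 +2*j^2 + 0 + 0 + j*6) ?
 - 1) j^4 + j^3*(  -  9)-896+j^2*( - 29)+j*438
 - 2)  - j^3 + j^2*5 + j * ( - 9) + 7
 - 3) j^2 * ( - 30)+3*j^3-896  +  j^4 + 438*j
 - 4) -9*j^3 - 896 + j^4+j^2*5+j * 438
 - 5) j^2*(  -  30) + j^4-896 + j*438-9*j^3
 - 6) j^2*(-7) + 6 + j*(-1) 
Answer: 5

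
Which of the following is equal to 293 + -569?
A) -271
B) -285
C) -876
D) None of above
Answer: D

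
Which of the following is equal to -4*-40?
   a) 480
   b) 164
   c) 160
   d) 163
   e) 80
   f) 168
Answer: c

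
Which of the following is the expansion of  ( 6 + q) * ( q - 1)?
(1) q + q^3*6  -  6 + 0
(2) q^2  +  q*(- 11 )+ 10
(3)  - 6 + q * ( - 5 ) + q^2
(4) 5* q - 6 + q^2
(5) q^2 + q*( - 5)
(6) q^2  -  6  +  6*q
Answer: 4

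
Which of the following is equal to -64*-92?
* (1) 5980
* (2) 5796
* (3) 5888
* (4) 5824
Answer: 3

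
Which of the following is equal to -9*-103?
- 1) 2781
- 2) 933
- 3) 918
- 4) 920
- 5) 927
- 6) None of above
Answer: 5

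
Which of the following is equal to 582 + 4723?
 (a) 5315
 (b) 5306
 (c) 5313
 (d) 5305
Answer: d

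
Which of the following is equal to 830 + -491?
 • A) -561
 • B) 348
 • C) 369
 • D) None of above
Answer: D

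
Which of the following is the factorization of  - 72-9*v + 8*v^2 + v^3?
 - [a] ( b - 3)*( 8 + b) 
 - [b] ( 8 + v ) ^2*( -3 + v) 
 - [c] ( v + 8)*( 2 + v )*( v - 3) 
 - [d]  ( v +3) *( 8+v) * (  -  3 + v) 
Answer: d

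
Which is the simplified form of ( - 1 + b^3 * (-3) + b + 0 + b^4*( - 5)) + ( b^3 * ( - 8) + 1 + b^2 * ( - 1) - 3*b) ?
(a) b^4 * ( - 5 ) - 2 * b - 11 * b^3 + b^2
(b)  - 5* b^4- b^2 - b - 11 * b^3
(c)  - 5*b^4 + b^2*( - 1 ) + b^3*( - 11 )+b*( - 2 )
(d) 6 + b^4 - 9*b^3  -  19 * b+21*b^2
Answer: c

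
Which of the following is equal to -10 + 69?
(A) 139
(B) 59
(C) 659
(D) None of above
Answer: B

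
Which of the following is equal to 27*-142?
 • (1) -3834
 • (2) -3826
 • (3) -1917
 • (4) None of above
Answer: 1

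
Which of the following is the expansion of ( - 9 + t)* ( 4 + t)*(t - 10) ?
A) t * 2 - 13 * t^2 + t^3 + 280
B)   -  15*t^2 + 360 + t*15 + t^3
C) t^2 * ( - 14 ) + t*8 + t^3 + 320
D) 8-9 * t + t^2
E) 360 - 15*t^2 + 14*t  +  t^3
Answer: E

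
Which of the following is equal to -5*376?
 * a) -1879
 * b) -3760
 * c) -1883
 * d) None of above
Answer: d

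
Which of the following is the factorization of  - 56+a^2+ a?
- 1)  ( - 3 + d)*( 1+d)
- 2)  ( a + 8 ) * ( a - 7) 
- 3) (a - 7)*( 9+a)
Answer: 2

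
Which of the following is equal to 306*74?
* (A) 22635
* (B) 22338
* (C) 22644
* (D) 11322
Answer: C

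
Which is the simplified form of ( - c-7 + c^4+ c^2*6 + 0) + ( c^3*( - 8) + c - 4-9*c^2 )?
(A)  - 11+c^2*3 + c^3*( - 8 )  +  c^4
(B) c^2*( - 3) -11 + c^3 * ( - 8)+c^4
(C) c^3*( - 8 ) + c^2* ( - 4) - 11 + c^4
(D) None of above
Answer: B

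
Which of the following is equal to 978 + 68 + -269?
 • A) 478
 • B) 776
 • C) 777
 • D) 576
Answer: C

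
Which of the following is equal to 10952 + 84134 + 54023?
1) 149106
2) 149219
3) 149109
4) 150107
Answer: 3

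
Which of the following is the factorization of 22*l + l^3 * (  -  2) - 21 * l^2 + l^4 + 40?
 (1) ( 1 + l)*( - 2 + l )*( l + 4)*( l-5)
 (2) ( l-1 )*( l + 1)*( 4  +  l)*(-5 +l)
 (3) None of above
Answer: 1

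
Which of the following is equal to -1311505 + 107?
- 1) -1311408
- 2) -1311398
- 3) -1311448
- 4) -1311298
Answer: 2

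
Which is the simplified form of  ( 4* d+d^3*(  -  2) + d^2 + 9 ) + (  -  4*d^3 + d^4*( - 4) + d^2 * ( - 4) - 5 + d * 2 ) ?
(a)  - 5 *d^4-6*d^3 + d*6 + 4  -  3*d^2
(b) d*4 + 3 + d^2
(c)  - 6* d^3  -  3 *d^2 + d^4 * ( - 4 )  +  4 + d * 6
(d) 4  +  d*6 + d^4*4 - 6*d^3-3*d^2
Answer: c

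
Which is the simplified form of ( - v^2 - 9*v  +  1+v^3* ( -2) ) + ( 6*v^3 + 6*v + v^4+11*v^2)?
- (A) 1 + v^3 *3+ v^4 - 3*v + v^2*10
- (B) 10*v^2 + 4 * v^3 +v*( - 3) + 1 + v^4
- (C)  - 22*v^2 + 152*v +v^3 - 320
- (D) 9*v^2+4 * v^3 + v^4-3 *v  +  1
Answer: B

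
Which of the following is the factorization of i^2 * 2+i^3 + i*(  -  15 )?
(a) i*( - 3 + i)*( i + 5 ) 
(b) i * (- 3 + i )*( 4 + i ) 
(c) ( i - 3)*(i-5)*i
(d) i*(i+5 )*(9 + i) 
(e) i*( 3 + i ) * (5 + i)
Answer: a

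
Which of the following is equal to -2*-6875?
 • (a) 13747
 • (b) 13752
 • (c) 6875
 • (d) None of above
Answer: d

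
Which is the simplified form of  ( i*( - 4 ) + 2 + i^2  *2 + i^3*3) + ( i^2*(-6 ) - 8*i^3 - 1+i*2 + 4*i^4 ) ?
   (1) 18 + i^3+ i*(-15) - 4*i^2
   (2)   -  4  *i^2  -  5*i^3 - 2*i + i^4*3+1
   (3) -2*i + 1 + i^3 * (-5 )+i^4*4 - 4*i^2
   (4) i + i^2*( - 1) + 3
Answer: 3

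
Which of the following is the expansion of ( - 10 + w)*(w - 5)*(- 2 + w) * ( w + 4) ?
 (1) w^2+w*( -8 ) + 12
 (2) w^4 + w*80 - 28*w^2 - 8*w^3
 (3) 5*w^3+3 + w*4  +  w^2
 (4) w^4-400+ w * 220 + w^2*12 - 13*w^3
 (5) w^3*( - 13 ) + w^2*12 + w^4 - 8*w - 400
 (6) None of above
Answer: 4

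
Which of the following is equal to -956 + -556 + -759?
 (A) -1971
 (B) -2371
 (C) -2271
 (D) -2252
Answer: C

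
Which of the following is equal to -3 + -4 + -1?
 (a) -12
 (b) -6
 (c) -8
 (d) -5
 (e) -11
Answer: c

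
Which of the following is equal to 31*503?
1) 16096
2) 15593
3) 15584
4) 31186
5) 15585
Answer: 2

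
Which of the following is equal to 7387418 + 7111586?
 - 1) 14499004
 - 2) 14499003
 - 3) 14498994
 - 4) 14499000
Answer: 1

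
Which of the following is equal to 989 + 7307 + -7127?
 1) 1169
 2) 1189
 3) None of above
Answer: 1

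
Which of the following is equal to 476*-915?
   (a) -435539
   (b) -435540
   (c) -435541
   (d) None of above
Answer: b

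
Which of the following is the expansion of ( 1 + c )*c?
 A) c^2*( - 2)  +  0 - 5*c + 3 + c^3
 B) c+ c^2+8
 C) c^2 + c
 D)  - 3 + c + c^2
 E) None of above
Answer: C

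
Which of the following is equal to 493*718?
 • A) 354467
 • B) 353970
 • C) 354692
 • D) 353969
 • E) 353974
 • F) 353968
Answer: E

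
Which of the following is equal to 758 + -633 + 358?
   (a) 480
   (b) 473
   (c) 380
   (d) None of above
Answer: d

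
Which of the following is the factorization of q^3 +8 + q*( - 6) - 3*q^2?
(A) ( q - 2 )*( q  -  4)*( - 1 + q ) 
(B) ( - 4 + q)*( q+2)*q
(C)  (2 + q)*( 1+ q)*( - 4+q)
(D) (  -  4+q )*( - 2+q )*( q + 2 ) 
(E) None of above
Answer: E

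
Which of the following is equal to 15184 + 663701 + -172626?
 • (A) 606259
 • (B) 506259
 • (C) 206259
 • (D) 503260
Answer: B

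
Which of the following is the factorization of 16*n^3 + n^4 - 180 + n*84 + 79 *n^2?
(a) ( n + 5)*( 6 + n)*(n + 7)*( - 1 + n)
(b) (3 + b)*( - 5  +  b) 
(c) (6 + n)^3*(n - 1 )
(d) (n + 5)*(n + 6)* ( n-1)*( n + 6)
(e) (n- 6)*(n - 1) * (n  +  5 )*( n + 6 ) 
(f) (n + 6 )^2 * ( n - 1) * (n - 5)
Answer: d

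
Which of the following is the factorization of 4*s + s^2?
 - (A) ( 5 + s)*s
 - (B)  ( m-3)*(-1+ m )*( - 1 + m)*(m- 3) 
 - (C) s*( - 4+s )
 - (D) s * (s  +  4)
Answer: D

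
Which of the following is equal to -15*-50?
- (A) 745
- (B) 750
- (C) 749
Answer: B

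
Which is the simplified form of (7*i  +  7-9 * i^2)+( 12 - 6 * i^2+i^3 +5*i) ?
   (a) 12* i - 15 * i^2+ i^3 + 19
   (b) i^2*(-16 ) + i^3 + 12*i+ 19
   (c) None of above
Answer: a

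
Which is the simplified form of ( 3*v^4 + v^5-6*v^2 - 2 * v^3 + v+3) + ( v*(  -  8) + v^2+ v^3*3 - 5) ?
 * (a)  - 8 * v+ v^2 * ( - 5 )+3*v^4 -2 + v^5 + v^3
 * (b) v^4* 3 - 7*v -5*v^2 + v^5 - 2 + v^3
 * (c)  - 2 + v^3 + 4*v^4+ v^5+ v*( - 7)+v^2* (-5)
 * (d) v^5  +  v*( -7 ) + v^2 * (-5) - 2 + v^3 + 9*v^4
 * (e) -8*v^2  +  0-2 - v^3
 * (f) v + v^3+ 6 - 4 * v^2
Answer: b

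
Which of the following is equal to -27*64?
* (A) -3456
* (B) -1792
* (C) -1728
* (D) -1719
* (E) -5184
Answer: C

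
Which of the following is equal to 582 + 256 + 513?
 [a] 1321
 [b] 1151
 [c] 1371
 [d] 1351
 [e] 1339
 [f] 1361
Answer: d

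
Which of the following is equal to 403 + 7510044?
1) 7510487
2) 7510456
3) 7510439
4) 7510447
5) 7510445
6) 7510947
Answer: 4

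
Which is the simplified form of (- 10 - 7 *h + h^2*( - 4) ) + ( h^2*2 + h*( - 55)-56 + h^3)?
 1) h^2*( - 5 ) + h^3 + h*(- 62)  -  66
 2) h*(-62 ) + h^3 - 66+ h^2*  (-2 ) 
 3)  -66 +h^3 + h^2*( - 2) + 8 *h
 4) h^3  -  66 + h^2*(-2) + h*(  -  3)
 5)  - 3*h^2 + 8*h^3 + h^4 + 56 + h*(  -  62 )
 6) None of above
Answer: 2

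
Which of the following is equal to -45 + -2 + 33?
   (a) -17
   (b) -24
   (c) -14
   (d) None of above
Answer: c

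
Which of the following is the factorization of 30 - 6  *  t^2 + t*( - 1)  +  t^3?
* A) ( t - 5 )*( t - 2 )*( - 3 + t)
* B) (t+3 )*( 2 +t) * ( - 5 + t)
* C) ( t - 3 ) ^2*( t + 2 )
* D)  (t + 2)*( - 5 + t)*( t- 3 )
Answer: D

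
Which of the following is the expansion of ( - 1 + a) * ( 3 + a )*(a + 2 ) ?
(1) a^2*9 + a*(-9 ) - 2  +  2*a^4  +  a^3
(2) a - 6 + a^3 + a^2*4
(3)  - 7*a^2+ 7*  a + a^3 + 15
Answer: 2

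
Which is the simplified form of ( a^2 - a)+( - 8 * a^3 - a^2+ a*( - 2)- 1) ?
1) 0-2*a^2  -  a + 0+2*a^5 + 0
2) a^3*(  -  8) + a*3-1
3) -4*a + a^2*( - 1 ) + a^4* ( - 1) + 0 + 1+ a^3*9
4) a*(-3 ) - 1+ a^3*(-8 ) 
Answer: 4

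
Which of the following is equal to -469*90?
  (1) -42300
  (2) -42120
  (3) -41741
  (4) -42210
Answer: 4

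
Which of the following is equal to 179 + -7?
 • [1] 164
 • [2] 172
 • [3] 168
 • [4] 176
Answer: 2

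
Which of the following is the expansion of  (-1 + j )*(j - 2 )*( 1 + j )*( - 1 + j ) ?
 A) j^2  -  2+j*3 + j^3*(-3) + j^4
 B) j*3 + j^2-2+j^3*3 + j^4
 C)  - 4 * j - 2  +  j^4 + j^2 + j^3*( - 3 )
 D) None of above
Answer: A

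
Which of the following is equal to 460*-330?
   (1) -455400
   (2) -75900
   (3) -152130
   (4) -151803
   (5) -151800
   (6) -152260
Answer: 5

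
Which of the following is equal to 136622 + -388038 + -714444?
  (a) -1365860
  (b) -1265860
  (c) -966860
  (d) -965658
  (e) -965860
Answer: e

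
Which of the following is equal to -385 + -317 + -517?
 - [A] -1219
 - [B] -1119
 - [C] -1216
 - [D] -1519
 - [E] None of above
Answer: A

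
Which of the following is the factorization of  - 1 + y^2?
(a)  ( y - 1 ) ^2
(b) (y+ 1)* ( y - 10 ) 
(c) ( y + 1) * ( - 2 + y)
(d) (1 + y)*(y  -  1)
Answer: d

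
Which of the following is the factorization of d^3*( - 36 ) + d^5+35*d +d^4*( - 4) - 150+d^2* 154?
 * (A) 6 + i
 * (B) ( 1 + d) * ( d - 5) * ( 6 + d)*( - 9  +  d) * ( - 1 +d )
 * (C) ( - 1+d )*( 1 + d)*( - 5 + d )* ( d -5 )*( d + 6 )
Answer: C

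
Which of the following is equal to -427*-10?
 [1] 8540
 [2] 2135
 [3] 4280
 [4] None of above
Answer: 4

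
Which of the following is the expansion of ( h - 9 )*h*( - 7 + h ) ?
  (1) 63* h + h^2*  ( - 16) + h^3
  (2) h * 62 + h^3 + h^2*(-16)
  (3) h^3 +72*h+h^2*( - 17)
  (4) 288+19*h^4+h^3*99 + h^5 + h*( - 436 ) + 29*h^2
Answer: 1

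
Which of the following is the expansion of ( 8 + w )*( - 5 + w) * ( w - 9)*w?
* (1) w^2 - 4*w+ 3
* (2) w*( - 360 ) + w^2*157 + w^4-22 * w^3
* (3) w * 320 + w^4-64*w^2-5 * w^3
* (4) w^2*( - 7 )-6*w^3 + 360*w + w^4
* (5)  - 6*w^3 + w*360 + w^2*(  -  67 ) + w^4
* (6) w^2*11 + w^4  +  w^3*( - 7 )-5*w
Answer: 5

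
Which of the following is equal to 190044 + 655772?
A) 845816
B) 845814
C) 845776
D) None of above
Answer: A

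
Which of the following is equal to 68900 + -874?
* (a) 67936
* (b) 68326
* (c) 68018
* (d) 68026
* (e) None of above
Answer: d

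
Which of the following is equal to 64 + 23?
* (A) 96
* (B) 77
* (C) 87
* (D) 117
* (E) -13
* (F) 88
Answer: C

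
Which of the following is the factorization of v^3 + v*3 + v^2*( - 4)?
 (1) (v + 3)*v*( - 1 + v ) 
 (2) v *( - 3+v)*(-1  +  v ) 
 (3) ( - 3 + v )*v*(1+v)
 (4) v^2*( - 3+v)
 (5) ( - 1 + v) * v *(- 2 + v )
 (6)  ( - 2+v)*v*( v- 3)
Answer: 2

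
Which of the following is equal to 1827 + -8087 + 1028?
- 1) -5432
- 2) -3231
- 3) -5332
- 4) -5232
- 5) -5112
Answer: 4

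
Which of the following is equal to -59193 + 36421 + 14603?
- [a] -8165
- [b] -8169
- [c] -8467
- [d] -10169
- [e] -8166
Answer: b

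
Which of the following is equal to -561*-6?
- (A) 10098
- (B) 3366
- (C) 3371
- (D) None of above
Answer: B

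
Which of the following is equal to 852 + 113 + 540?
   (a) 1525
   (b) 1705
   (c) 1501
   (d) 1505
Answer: d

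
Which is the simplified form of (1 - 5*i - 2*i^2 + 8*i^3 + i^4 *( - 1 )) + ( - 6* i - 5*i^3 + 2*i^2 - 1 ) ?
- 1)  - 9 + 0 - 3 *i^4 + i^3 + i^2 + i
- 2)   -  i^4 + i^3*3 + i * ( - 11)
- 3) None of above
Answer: 2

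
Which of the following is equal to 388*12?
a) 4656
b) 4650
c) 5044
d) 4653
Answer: a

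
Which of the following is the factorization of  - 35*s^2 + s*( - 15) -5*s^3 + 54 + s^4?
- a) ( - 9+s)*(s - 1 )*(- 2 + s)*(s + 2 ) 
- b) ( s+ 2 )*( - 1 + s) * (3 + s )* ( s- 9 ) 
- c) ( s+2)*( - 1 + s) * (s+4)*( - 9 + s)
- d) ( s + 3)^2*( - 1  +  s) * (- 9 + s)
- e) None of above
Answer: b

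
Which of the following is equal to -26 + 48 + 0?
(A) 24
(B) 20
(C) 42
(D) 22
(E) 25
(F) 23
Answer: D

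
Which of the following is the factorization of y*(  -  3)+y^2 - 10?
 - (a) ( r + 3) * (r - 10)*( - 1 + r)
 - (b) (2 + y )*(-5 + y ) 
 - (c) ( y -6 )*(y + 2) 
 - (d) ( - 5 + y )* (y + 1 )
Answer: b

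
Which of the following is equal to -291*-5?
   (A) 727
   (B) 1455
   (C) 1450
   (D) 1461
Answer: B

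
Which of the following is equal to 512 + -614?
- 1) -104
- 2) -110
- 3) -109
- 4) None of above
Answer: 4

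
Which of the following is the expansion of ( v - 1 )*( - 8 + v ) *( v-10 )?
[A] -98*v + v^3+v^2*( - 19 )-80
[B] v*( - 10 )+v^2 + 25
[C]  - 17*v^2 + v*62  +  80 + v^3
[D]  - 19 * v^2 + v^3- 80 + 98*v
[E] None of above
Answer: D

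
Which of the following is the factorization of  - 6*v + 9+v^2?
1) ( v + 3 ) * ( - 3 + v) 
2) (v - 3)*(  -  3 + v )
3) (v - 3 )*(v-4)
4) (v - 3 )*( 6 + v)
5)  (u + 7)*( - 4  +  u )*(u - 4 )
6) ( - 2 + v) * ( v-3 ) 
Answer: 2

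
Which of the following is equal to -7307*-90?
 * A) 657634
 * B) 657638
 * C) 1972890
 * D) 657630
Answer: D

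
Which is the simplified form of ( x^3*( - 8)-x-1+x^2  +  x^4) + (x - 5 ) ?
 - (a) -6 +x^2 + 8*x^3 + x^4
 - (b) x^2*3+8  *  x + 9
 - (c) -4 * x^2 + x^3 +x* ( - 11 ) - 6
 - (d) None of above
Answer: d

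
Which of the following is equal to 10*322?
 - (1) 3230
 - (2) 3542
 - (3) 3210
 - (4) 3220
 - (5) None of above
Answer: 4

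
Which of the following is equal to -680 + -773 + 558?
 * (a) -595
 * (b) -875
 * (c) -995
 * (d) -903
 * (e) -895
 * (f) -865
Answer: e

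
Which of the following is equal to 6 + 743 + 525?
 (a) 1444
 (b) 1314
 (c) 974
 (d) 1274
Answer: d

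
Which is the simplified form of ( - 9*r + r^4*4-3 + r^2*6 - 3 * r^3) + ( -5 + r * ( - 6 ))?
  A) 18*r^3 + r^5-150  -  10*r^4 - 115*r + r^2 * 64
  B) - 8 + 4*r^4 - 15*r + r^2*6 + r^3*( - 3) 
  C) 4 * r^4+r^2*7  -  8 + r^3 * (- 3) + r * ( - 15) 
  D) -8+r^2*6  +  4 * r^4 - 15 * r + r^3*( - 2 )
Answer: B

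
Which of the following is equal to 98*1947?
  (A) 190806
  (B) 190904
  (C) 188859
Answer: A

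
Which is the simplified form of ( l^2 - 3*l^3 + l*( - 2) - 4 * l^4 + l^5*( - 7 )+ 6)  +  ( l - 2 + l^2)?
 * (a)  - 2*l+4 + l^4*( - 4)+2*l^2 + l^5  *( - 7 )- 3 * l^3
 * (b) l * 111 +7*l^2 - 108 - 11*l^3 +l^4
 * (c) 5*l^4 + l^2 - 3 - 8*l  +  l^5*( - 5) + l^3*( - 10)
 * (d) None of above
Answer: d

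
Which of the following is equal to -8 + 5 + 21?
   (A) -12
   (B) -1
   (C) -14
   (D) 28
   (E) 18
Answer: E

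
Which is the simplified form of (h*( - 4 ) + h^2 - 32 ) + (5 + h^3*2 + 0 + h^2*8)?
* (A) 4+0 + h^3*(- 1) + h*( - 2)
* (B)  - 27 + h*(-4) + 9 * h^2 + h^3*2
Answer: B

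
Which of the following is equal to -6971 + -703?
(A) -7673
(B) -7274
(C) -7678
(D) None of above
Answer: D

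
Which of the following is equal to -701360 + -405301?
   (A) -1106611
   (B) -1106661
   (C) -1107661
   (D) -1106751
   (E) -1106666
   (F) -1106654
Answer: B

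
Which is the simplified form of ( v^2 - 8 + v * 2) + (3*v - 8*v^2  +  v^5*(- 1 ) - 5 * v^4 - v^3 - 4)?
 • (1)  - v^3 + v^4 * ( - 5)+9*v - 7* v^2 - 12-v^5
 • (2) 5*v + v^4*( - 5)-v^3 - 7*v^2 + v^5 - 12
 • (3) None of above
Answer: 3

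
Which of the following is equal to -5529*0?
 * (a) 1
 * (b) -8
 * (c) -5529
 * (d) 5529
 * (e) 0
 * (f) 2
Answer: e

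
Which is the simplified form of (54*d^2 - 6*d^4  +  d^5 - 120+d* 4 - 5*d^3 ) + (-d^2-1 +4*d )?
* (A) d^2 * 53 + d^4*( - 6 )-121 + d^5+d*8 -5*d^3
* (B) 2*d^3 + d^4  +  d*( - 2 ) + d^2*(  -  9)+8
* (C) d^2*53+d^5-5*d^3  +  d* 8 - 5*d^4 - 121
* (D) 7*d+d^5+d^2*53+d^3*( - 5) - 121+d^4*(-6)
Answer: A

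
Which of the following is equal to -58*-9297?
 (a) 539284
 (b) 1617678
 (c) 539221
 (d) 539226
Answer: d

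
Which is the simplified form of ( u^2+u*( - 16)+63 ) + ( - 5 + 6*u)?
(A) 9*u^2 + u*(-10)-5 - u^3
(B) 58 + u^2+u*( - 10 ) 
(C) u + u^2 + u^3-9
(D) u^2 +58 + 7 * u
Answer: B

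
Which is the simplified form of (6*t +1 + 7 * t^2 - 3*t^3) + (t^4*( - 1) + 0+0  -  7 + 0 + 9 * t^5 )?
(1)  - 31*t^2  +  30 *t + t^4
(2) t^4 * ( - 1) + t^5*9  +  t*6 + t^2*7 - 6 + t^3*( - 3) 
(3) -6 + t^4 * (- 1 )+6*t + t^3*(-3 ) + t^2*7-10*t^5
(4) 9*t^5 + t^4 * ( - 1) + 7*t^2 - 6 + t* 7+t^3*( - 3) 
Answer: 2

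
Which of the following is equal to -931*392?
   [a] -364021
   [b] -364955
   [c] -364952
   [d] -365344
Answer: c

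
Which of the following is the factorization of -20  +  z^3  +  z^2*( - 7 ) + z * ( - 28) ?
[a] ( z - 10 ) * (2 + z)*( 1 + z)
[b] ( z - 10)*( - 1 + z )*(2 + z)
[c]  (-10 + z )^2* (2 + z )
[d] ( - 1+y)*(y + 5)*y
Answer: a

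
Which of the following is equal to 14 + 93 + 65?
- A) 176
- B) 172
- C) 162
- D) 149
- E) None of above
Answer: B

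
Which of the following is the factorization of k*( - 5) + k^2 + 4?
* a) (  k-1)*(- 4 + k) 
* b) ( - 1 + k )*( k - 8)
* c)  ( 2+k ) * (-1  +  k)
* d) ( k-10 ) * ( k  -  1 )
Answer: a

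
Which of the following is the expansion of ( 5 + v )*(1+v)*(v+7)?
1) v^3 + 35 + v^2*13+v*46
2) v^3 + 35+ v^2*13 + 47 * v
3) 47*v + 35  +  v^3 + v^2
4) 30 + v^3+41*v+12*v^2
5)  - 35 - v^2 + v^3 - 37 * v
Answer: 2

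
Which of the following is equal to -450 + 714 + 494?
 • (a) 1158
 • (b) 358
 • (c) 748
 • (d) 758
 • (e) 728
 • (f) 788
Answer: d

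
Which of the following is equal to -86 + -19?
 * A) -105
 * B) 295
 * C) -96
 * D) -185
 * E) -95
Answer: A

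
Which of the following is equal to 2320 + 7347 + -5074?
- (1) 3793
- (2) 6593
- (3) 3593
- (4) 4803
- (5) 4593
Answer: 5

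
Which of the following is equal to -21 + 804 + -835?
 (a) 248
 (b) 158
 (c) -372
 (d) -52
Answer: d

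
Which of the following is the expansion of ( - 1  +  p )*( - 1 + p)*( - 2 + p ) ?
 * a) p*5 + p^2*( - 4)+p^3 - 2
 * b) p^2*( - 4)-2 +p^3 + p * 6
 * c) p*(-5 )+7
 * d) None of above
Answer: a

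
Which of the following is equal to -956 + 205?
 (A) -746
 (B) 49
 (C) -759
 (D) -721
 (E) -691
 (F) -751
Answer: F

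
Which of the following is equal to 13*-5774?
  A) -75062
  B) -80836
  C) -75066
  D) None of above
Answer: A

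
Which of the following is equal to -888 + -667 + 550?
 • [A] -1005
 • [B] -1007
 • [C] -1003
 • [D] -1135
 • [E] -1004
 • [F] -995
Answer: A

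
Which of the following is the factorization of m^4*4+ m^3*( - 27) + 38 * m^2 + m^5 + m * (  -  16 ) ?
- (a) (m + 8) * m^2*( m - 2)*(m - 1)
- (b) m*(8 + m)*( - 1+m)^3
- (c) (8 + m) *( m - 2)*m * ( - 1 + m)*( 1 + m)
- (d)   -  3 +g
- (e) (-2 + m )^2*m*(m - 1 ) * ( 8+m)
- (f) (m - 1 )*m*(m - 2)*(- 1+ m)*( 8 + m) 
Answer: f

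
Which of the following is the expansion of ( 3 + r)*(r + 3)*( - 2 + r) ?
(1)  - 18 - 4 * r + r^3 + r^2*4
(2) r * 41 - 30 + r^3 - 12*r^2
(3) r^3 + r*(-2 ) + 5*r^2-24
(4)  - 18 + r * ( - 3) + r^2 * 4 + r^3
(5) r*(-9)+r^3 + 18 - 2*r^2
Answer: 4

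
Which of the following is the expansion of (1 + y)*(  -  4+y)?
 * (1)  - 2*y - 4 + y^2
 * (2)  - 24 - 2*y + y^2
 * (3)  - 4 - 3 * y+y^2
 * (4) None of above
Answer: 3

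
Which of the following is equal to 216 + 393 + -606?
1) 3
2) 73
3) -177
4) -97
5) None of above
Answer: 1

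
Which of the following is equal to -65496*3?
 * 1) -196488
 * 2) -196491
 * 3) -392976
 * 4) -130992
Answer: 1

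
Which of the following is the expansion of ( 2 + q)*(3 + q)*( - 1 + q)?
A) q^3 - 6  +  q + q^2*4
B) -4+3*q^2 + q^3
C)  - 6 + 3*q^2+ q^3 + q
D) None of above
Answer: A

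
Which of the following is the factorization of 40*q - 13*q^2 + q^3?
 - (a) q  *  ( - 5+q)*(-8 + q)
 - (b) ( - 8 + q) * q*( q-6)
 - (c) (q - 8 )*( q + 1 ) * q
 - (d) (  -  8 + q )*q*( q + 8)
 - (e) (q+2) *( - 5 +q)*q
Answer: a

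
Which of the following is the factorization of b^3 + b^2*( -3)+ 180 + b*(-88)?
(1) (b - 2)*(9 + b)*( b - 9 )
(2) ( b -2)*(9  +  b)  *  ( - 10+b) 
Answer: 2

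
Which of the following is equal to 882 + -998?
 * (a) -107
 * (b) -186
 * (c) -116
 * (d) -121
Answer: c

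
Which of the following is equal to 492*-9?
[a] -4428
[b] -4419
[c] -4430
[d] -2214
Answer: a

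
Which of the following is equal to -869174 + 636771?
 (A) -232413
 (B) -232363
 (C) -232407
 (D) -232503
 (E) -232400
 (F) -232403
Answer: F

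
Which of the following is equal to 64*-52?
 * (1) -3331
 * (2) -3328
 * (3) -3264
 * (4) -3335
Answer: 2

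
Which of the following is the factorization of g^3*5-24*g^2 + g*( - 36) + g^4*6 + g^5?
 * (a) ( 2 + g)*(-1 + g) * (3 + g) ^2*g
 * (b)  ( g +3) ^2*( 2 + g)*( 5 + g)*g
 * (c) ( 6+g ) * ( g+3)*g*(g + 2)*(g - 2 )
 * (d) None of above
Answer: d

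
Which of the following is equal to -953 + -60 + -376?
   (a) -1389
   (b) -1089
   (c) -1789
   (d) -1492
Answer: a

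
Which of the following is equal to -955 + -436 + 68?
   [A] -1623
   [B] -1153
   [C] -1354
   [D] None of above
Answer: D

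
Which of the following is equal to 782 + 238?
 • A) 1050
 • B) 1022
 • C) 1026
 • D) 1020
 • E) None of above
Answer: D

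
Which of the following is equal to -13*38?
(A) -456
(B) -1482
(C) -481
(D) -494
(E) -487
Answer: D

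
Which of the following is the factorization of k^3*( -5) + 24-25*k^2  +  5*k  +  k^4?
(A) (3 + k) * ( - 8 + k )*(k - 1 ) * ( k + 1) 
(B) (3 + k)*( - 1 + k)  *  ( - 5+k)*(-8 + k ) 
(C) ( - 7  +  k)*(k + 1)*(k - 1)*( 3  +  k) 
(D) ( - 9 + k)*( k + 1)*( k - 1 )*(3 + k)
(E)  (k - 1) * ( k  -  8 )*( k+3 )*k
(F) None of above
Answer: A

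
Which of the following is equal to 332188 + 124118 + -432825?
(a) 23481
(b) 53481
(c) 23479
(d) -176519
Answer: a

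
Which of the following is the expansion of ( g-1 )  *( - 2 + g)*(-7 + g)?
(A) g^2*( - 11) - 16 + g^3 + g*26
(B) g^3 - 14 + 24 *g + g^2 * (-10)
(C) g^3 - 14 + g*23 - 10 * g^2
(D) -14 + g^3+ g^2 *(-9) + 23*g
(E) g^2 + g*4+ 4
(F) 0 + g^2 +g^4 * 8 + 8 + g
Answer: C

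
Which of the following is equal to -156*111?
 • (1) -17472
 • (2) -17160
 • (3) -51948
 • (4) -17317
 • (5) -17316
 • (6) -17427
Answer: 5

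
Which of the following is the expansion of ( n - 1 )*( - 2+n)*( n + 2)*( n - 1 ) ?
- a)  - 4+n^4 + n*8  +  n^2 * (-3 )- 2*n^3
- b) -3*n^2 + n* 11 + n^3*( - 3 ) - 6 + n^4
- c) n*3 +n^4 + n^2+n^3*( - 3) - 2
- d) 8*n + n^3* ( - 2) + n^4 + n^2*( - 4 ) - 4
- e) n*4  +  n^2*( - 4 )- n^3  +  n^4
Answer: a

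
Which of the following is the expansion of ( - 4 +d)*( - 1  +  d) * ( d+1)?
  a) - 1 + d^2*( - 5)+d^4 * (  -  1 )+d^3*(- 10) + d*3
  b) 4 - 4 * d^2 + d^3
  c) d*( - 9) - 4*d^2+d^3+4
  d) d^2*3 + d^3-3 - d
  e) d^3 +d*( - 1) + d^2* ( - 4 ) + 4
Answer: e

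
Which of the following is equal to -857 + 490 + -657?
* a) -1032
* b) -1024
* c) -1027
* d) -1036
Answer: b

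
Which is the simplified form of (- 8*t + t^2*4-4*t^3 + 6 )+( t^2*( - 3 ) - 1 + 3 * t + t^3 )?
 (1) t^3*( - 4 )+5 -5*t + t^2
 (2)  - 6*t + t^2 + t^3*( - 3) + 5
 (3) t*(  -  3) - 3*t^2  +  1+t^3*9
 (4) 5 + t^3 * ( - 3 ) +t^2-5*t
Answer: 4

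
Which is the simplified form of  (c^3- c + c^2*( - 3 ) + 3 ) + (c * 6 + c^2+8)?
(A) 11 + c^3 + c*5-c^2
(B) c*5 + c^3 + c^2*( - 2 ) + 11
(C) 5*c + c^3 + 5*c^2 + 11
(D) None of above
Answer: B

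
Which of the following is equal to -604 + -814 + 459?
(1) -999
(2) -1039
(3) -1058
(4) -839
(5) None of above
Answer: 5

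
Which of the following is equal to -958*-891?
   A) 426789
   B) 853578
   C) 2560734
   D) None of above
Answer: B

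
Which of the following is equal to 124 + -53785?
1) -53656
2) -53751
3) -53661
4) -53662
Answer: 3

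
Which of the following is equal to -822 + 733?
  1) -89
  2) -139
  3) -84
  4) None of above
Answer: 1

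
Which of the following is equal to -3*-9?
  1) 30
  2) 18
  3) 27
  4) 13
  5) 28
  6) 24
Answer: 3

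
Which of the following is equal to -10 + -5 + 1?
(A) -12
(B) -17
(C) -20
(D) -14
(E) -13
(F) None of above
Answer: D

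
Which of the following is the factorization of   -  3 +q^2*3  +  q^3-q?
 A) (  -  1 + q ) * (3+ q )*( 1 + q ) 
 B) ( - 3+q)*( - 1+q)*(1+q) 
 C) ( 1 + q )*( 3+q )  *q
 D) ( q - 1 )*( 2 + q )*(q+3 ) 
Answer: A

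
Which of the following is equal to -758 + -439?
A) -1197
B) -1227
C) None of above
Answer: A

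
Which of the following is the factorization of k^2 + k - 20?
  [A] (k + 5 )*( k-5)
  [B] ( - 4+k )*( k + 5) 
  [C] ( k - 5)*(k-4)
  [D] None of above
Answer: B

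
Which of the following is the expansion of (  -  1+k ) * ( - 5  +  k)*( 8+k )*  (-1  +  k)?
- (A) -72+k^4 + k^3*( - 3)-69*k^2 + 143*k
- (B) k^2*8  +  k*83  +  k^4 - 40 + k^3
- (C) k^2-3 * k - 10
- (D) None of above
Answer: D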